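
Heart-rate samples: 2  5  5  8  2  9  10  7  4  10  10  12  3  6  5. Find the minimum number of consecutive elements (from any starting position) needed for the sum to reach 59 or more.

add 2: running sum 2 < 59
add 5: running sum 7 < 59
add 5: running sum 12 < 59
add 8: running sum 20 < 59
add 2: running sum 22 < 59
add 9: running sum 31 < 59
add 10: running sum 41 < 59
add 7: running sum 48 < 59
add 4: running sum 52 < 59
add 10: shortest ending here [5, 5, 8, 2, 9, 10, 7, 4, 10] sum 60, len 9
add 10: shortest ending here [8, 2, 9, 10, 7, 4, 10, 10] sum 60, len 8
add 12: shortest ending here [9, 10, 7, 4, 10, 10, 12] sum 62, len 7
add 3: shortest ending here [9, 10, 7, 4, 10, 10, 12, 3] sum 65, len 8
add 6: shortest ending here [10, 7, 4, 10, 10, 12, 3, 6] sum 62, len 8
add 5: shortest ending here [10, 7, 4, 10, 10, 12, 3, 6, 5] sum 67, len 9
Shortest qualifying length: 7.

7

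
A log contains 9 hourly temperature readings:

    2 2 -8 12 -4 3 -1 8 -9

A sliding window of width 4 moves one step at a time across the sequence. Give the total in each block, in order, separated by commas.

Sliding a size-4 window across the 9 values:
2 2 -8 12 → sum 8
2 -8 12 -4 → sum 2
-8 12 -4 3 → sum 3
12 -4 3 -1 → sum 10
-4 3 -1 8 → sum 6
3 -1 8 -9 → sum 1

8, 2, 3, 10, 6, 1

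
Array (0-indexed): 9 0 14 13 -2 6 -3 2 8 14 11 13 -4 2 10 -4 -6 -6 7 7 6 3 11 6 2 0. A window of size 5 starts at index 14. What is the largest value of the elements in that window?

Elements at indices 14..18: 10, -4, -6, -6, 7
max(10, -4, -6, -6, 7) = 10

10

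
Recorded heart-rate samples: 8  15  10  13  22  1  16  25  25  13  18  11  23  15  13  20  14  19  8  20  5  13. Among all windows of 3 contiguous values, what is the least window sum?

33

(8, 15, 10) → sum 33
(15, 10, 13) → sum 38
(10, 13, 22) → sum 45
(13, 22, 1) → sum 36
(22, 1, 16) → sum 39
(1, 16, 25) → sum 42
(16, 25, 25) → sum 66
(25, 25, 13) → sum 63
(25, 13, 18) → sum 56
(13, 18, 11) → sum 42
(18, 11, 23) → sum 52
(11, 23, 15) → sum 49
(23, 15, 13) → sum 51
(15, 13, 20) → sum 48
(13, 20, 14) → sum 47
(20, 14, 19) → sum 53
(14, 19, 8) → sum 41
(19, 8, 20) → sum 47
(8, 20, 5) → sum 33
(20, 5, 13) → sum 38
Least of these is 33.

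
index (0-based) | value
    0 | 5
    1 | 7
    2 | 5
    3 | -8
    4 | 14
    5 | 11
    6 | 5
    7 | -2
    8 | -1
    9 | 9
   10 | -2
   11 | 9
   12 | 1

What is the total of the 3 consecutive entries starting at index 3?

Elements at indices 3..5: -8, 14, 11
sum(-8, 14, 11) = 17

17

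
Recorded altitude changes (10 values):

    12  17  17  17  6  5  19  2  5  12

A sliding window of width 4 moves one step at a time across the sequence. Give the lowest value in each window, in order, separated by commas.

12, 6, 5, 5, 2, 2, 2

[12, 17, 17, 17] → min 12
[17, 17, 17, 6] → min 6
[17, 17, 6, 5] → min 5
[17, 6, 5, 19] → min 5
[6, 5, 19, 2] → min 2
[5, 19, 2, 5] → min 2
[19, 2, 5, 12] → min 2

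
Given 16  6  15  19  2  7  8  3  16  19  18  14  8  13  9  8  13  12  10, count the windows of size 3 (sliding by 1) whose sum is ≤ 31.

7

(16, 6, 15) → sum 37
(6, 15, 19) → sum 40
(15, 19, 2) → sum 36
(19, 2, 7) → sum 28  ≤ 31 ✓
(2, 7, 8) → sum 17  ≤ 31 ✓
(7, 8, 3) → sum 18  ≤ 31 ✓
(8, 3, 16) → sum 27  ≤ 31 ✓
(3, 16, 19) → sum 38
(16, 19, 18) → sum 53
(19, 18, 14) → sum 51
(18, 14, 8) → sum 40
(14, 8, 13) → sum 35
(8, 13, 9) → sum 30  ≤ 31 ✓
(13, 9, 8) → sum 30  ≤ 31 ✓
(9, 8, 13) → sum 30  ≤ 31 ✓
(8, 13, 12) → sum 33
(13, 12, 10) → sum 35
7 windows satisfy the condition.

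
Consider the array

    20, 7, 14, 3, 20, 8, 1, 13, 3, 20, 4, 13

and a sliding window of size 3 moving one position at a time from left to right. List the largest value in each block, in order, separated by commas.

Sliding a size-3 window across the 12 values:
[20, 7, 14] → max 20
[7, 14, 3] → max 14
[14, 3, 20] → max 20
[3, 20, 8] → max 20
[20, 8, 1] → max 20
[8, 1, 13] → max 13
[1, 13, 3] → max 13
[13, 3, 20] → max 20
[3, 20, 4] → max 20
[20, 4, 13] → max 20

20, 14, 20, 20, 20, 13, 13, 20, 20, 20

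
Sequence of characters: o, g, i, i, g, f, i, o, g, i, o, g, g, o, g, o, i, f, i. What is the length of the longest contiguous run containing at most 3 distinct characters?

11

add o: window [o] (1 distinct), len 1
add g: window [o, g] (2 distinct), len 2
add i: window [o, g, i] (3 distinct), len 3
add i: window [o, g, i, i] (3 distinct), len 4
add g: window [o, g, i, i, g] (3 distinct), len 5
add f: window [g, i, i, g, f] (3 distinct), len 5
add i: window [g, i, i, g, f, i] (3 distinct), len 6
add o: window [f, i, o] (3 distinct), len 3
add g: window [i, o, g] (3 distinct), len 3
add i: window [i, o, g, i] (3 distinct), len 4
add o: window [i, o, g, i, o] (3 distinct), len 5
add g: window [i, o, g, i, o, g] (3 distinct), len 6
add g: window [i, o, g, i, o, g, g] (3 distinct), len 7
add o: window [i, o, g, i, o, g, g, o] (3 distinct), len 8
add g: window [i, o, g, i, o, g, g, o, g] (3 distinct), len 9
add o: window [i, o, g, i, o, g, g, o, g, o] (3 distinct), len 10
add i: window [i, o, g, i, o, g, g, o, g, o, i] (3 distinct), len 11
add f: window [o, i, f] (3 distinct), len 3
add i: window [o, i, f, i] (3 distinct), len 4
Longest length with ≤3 distinct: 11.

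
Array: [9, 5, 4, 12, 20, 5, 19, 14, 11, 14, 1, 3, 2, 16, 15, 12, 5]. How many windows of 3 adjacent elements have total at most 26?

6

[9, 5, 4] → sum 18  ≤ 26 ✓
[5, 4, 12] → sum 21  ≤ 26 ✓
[4, 12, 20] → sum 36
[12, 20, 5] → sum 37
[20, 5, 19] → sum 44
[5, 19, 14] → sum 38
[19, 14, 11] → sum 44
[14, 11, 14] → sum 39
[11, 14, 1] → sum 26  ≤ 26 ✓
[14, 1, 3] → sum 18  ≤ 26 ✓
[1, 3, 2] → sum 6  ≤ 26 ✓
[3, 2, 16] → sum 21  ≤ 26 ✓
[2, 16, 15] → sum 33
[16, 15, 12] → sum 43
[15, 12, 5] → sum 32
6 windows satisfy the condition.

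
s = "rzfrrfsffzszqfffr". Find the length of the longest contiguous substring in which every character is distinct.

add r: [r] len 1
add z: [r, z] len 2
add f: [r, z, f] len 3
add r (repeat r, move left end past it): [z, f, r] len 3
add r (repeat r, move left end past it): [r] len 1
add f: [r, f] len 2
add s: [r, f, s] len 3
add f (repeat f, move left end past it): [s, f] len 2
add f (repeat f, move left end past it): [f] len 1
add z: [f, z] len 2
add s: [f, z, s] len 3
add z (repeat z, move left end past it): [s, z] len 2
add q: [s, z, q] len 3
add f: [s, z, q, f] len 4
add f (repeat f, move left end past it): [f] len 1
add f (repeat f, move left end past it): [f] len 1
add r: [f, r] len 2
Longest all-distinct length: 4.

4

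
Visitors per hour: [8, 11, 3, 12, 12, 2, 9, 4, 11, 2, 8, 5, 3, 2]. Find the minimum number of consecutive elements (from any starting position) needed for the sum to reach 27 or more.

3

add 8: running sum 8 < 27
add 11: running sum 19 < 27
add 3: running sum 22 < 27
end 3: [8, 11, 3, 12] sum 34, len 4
end 4: [3, 12, 12] sum 27, len 3
end 5: [3, 12, 12, 2] sum 29, len 4
end 6: [12, 12, 2, 9] sum 35, len 4
end 7: [12, 2, 9, 4] sum 27, len 4
end 8: [12, 2, 9, 4, 11] sum 38, len 5
end 9: [2, 9, 4, 11, 2] sum 28, len 5
end 10: [9, 4, 11, 2, 8] sum 34, len 5
end 11: [4, 11, 2, 8, 5] sum 30, len 5
end 12: [11, 2, 8, 5, 3] sum 29, len 5
end 13: [11, 2, 8, 5, 3, 2] sum 31, len 6
Shortest qualifying length: 3.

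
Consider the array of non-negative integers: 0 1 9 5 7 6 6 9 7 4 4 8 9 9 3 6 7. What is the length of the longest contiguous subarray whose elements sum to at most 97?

16

→ 0: sum 0, len 1
→ 1: sum 1, len 2
→ 9: sum 10, len 3
→ 5: sum 15, len 4
→ 7: sum 22, len 5
→ 6: sum 28, len 6
→ 6: sum 34, len 7
→ 9: sum 43, len 8
→ 7: sum 50, len 9
→ 4: sum 54, len 10
→ 4: sum 58, len 11
→ 8: sum 66, len 12
→ 9: sum 75, len 13
→ 9: sum 84, len 14
→ 3: sum 87, len 15
→ 6: sum 93, len 16
→ 7 (dropped 0, 1, 9): sum 90, len 14
Longest length seen: 16.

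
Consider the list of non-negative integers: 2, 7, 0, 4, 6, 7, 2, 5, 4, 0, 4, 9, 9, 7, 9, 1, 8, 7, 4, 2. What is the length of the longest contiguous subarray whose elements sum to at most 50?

Extend to the right; shrink from the left whenever the sum exceeds 50:
[2] sum 2 len 1
[2, 7] sum 9 len 2
[2, 7, 0] sum 9 len 3
[2, 7, 0, 4] sum 13 len 4
[2, 7, 0, 4, 6] sum 19 len 5
[2, 7, 0, 4, 6, 7] sum 26 len 6
[2, 7, 0, 4, 6, 7, 2] sum 28 len 7
[2, 7, 0, 4, 6, 7, 2, 5] sum 33 len 8
[2, 7, 0, 4, 6, 7, 2, 5, 4] sum 37 len 9
[2, 7, 0, 4, 6, 7, 2, 5, 4, 0] sum 37 len 10
[2, 7, 0, 4, 6, 7, 2, 5, 4, 0, 4] sum 41 len 11
[2, 7, 0, 4, 6, 7, 2, 5, 4, 0, 4, 9] sum 50 len 12
[0, 4, 6, 7, 2, 5, 4, 0, 4, 9, 9] sum 50 len 11
[7, 2, 5, 4, 0, 4, 9, 9, 7] sum 47 len 9
[2, 5, 4, 0, 4, 9, 9, 7, 9] sum 49 len 9
[2, 5, 4, 0, 4, 9, 9, 7, 9, 1] sum 50 len 10
[0, 4, 9, 9, 7, 9, 1, 8] sum 47 len 8
[9, 9, 7, 9, 1, 8, 7] sum 50 len 7
[9, 7, 9, 1, 8, 7, 4] sum 45 len 7
[9, 7, 9, 1, 8, 7, 4, 2] sum 47 len 8
Longest length seen: 12.

12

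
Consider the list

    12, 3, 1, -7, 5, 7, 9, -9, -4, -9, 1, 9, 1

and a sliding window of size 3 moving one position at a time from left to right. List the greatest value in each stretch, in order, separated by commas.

Sliding a size-3 window across the 13 values:
[12, 3, 1] → max 12
[3, 1, -7] → max 3
[1, -7, 5] → max 5
[-7, 5, 7] → max 7
[5, 7, 9] → max 9
[7, 9, -9] → max 9
[9, -9, -4] → max 9
[-9, -4, -9] → max -4
[-4, -9, 1] → max 1
[-9, 1, 9] → max 9
[1, 9, 1] → max 9

12, 3, 5, 7, 9, 9, 9, -4, 1, 9, 9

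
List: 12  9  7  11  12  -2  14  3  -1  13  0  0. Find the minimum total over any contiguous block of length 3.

Window sums for each of the 10 positions:
(12, 9, 7) → sum 28
(9, 7, 11) → sum 27
(7, 11, 12) → sum 30
(11, 12, -2) → sum 21
(12, -2, 14) → sum 24
(-2, 14, 3) → sum 15
(14, 3, -1) → sum 16
(3, -1, 13) → sum 15
(-1, 13, 0) → sum 12
(13, 0, 0) → sum 13
Minimum of these is 12.

12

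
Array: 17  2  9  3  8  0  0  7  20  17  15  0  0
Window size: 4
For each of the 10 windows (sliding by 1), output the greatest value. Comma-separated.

17, 9, 9, 8, 8, 20, 20, 20, 20, 17

Sliding a size-4 window across the 13 values:
17 2 9 3 → max 17
2 9 3 8 → max 9
9 3 8 0 → max 9
3 8 0 0 → max 8
8 0 0 7 → max 8
0 0 7 20 → max 20
0 7 20 17 → max 20
7 20 17 15 → max 20
20 17 15 0 → max 20
17 15 0 0 → max 17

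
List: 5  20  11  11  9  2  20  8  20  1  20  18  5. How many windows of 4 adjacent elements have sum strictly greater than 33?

9

(5, 20, 11, 11) → sum 47  > 33 ✓
(20, 11, 11, 9) → sum 51  > 33 ✓
(11, 11, 9, 2) → sum 33
(11, 9, 2, 20) → sum 42  > 33 ✓
(9, 2, 20, 8) → sum 39  > 33 ✓
(2, 20, 8, 20) → sum 50  > 33 ✓
(20, 8, 20, 1) → sum 49  > 33 ✓
(8, 20, 1, 20) → sum 49  > 33 ✓
(20, 1, 20, 18) → sum 59  > 33 ✓
(1, 20, 18, 5) → sum 44  > 33 ✓
9 windows satisfy the condition.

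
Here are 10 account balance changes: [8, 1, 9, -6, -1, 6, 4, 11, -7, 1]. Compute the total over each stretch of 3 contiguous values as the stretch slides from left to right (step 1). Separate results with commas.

(8, 1, 9) → sum 18
(1, 9, -6) → sum 4
(9, -6, -1) → sum 2
(-6, -1, 6) → sum -1
(-1, 6, 4) → sum 9
(6, 4, 11) → sum 21
(4, 11, -7) → sum 8
(11, -7, 1) → sum 5

18, 4, 2, -1, 9, 21, 8, 5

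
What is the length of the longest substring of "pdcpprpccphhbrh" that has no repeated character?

3

add p: [p] len 1
add d: [p, d] len 2
add c: [p, d, c] len 3
add p (repeat p, move left end past it): [d, c, p] len 3
add p (repeat p, move left end past it): [p] len 1
add r: [p, r] len 2
add p (repeat p, move left end past it): [r, p] len 2
add c: [r, p, c] len 3
add c (repeat c, move left end past it): [c] len 1
add p: [c, p] len 2
add h: [c, p, h] len 3
add h (repeat h, move left end past it): [h] len 1
add b: [h, b] len 2
add r: [h, b, r] len 3
add h (repeat h, move left end past it): [b, r, h] len 3
Longest all-distinct length: 3.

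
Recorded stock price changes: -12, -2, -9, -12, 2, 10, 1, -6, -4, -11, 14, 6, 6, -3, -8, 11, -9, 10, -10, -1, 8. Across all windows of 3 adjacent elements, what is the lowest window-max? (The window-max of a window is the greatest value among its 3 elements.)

-4

[-12, -2, -9] → max -2
[-2, -9, -12] → max -2
[-9, -12, 2] → max 2
[-12, 2, 10] → max 10
[2, 10, 1] → max 10
[10, 1, -6] → max 10
[1, -6, -4] → max 1
[-6, -4, -11] → max -4
[-4, -11, 14] → max 14
[-11, 14, 6] → max 14
[14, 6, 6] → max 14
[6, 6, -3] → max 6
[6, -3, -8] → max 6
[-3, -8, 11] → max 11
[-8, 11, -9] → max 11
[11, -9, 10] → max 11
[-9, 10, -10] → max 10
[10, -10, -1] → max 10
[-10, -1, 8] → max 8
Lowest of these is -4.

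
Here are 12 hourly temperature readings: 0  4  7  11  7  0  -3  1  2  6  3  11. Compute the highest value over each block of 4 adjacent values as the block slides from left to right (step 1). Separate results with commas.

0 4 7 11 → max 11
4 7 11 7 → max 11
7 11 7 0 → max 11
11 7 0 -3 → max 11
7 0 -3 1 → max 7
0 -3 1 2 → max 2
-3 1 2 6 → max 6
1 2 6 3 → max 6
2 6 3 11 → max 11

11, 11, 11, 11, 7, 2, 6, 6, 11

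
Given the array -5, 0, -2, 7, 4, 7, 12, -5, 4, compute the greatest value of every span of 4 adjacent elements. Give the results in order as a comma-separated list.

[-5, 0, -2, 7] → max 7
[0, -2, 7, 4] → max 7
[-2, 7, 4, 7] → max 7
[7, 4, 7, 12] → max 12
[4, 7, 12, -5] → max 12
[7, 12, -5, 4] → max 12

7, 7, 7, 12, 12, 12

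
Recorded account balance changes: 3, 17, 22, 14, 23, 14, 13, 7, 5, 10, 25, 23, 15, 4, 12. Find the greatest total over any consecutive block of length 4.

76

[3, 17, 22, 14] → sum 56
[17, 22, 14, 23] → sum 76
[22, 14, 23, 14] → sum 73
[14, 23, 14, 13] → sum 64
[23, 14, 13, 7] → sum 57
[14, 13, 7, 5] → sum 39
[13, 7, 5, 10] → sum 35
[7, 5, 10, 25] → sum 47
[5, 10, 25, 23] → sum 63
[10, 25, 23, 15] → sum 73
[25, 23, 15, 4] → sum 67
[23, 15, 4, 12] → sum 54
Greatest of these is 76.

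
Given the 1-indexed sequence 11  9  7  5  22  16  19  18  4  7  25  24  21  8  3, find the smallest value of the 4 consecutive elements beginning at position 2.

Elements at indices 2..5: 9, 7, 5, 22
min(9, 7, 5, 22) = 5

5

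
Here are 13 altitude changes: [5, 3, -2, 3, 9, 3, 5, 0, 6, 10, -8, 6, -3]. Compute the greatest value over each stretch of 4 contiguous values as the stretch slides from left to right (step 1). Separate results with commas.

Sliding a size-4 window across the 13 values:
5 3 -2 3 → max 5
3 -2 3 9 → max 9
-2 3 9 3 → max 9
3 9 3 5 → max 9
9 3 5 0 → max 9
3 5 0 6 → max 6
5 0 6 10 → max 10
0 6 10 -8 → max 10
6 10 -8 6 → max 10
10 -8 6 -3 → max 10

5, 9, 9, 9, 9, 6, 10, 10, 10, 10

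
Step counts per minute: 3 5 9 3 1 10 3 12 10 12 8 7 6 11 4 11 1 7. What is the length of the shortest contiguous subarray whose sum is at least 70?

add 3: running sum 3 < 70
add 5: running sum 8 < 70
add 9: running sum 17 < 70
add 3: running sum 20 < 70
add 1: running sum 21 < 70
add 10: running sum 31 < 70
add 3: running sum 34 < 70
add 12: running sum 46 < 70
add 10: running sum 56 < 70
add 12: running sum 68 < 70
add 8: shortest ending here [5, 9, 3, 1, 10, 3, 12, 10, 12, 8] sum 73, len 10
add 7: shortest ending here [9, 3, 1, 10, 3, 12, 10, 12, 8, 7] sum 75, len 10
add 6: shortest ending here [3, 1, 10, 3, 12, 10, 12, 8, 7, 6] sum 72, len 10
add 11: shortest ending here [10, 3, 12, 10, 12, 8, 7, 6, 11] sum 79, len 9
add 4: shortest ending here [12, 10, 12, 8, 7, 6, 11, 4] sum 70, len 8
add 11: shortest ending here [12, 10, 12, 8, 7, 6, 11, 4, 11] sum 81, len 9
add 1: shortest ending here [10, 12, 8, 7, 6, 11, 4, 11, 1] sum 70, len 9
add 7: shortest ending here [10, 12, 8, 7, 6, 11, 4, 11, 1, 7] sum 77, len 10
Shortest qualifying length: 8.

8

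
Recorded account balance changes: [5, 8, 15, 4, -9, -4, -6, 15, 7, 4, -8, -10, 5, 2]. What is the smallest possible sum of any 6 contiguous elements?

Each size-6 window and its sum:
(5, 8, 15, 4, -9, -4) → sum 19
(8, 15, 4, -9, -4, -6) → sum 8
(15, 4, -9, -4, -6, 15) → sum 15
(4, -9, -4, -6, 15, 7) → sum 7
(-9, -4, -6, 15, 7, 4) → sum 7
(-4, -6, 15, 7, 4, -8) → sum 8
(-6, 15, 7, 4, -8, -10) → sum 2
(15, 7, 4, -8, -10, 5) → sum 13
(7, 4, -8, -10, 5, 2) → sum 0
Smallest of these is 0.

0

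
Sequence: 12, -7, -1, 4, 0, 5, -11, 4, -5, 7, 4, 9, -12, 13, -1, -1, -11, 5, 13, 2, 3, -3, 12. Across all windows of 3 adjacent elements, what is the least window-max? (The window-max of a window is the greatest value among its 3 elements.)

(12, -7, -1) → max 12
(-7, -1, 4) → max 4
(-1, 4, 0) → max 4
(4, 0, 5) → max 5
(0, 5, -11) → max 5
(5, -11, 4) → max 5
(-11, 4, -5) → max 4
(4, -5, 7) → max 7
(-5, 7, 4) → max 7
(7, 4, 9) → max 9
(4, 9, -12) → max 9
(9, -12, 13) → max 13
(-12, 13, -1) → max 13
(13, -1, -1) → max 13
(-1, -1, -11) → max -1
(-1, -11, 5) → max 5
(-11, 5, 13) → max 13
(5, 13, 2) → max 13
(13, 2, 3) → max 13
(2, 3, -3) → max 3
(3, -3, 12) → max 12
Least of these is -1.

-1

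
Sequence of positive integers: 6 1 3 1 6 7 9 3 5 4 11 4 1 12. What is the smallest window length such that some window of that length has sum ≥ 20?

add 6: running sum 6 < 20
add 1: running sum 7 < 20
add 3: running sum 10 < 20
add 1: running sum 11 < 20
add 6: running sum 17 < 20
end 5: [6, 1, 3, 1, 6, 7] sum 24, len 6
end 6: [6, 7, 9] sum 22, len 3
end 7: [6, 7, 9, 3] sum 25, len 4
end 8: [7, 9, 3, 5] sum 24, len 4
end 9: [9, 3, 5, 4] sum 21, len 4
end 10: [5, 4, 11] sum 20, len 3
end 11: [5, 4, 11, 4] sum 24, len 4
end 12: [4, 11, 4, 1] sum 20, len 4
end 13: [11, 4, 1, 12] sum 28, len 4
Shortest qualifying length: 3.

3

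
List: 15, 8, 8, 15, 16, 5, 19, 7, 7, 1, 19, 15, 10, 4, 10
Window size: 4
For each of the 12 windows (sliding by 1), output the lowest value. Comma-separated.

8, 8, 5, 5, 5, 5, 1, 1, 1, 1, 4, 4

[15, 8, 8, 15] → min 8
[8, 8, 15, 16] → min 8
[8, 15, 16, 5] → min 5
[15, 16, 5, 19] → min 5
[16, 5, 19, 7] → min 5
[5, 19, 7, 7] → min 5
[19, 7, 7, 1] → min 1
[7, 7, 1, 19] → min 1
[7, 1, 19, 15] → min 1
[1, 19, 15, 10] → min 1
[19, 15, 10, 4] → min 4
[15, 10, 4, 10] → min 4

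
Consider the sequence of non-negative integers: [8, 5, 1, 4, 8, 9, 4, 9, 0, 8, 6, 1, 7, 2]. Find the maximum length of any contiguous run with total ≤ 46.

9

[8] sum 8 len 1
[8, 5] sum 13 len 2
[8, 5, 1] sum 14 len 3
[8, 5, 1, 4] sum 18 len 4
[8, 5, 1, 4, 8] sum 26 len 5
[8, 5, 1, 4, 8, 9] sum 35 len 6
[8, 5, 1, 4, 8, 9, 4] sum 39 len 7
[5, 1, 4, 8, 9, 4, 9] sum 40 len 7
[5, 1, 4, 8, 9, 4, 9, 0] sum 40 len 8
[1, 4, 8, 9, 4, 9, 0, 8] sum 43 len 8
[8, 9, 4, 9, 0, 8, 6] sum 44 len 7
[8, 9, 4, 9, 0, 8, 6, 1] sum 45 len 8
[9, 4, 9, 0, 8, 6, 1, 7] sum 44 len 8
[9, 4, 9, 0, 8, 6, 1, 7, 2] sum 46 len 9
Longest length seen: 9.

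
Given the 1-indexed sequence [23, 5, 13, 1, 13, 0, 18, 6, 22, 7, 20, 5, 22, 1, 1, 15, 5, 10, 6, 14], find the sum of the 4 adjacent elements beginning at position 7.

53

Elements at indices 7..10: 18, 6, 22, 7
sum(18, 6, 22, 7) = 53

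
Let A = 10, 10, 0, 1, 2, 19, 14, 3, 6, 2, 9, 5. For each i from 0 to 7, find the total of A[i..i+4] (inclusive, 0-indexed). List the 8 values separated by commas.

23, 32, 36, 39, 44, 44, 34, 25

[10, 10, 0, 1, 2] → sum 23
[10, 0, 1, 2, 19] → sum 32
[0, 1, 2, 19, 14] → sum 36
[1, 2, 19, 14, 3] → sum 39
[2, 19, 14, 3, 6] → sum 44
[19, 14, 3, 6, 2] → sum 44
[14, 3, 6, 2, 9] → sum 34
[3, 6, 2, 9, 5] → sum 25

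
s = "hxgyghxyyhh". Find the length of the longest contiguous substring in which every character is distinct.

4

[h] len 1
[h, x] len 2
[h, x, g] len 3
[h, x, g, y] len 4
[y, g] len 2
[y, g, h] len 3
[y, g, h, x] len 4
[g, h, x, y] len 4
[y] len 1
[y, h] len 2
[h] len 1
Longest all-distinct length: 4.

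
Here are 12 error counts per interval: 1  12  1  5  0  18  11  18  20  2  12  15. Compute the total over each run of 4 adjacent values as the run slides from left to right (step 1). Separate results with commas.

19, 18, 24, 34, 47, 67, 51, 52, 49

(1, 12, 1, 5) → sum 19
(12, 1, 5, 0) → sum 18
(1, 5, 0, 18) → sum 24
(5, 0, 18, 11) → sum 34
(0, 18, 11, 18) → sum 47
(18, 11, 18, 20) → sum 67
(11, 18, 20, 2) → sum 51
(18, 20, 2, 12) → sum 52
(20, 2, 12, 15) → sum 49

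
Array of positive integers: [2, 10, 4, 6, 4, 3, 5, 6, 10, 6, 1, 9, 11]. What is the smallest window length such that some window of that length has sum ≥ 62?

11

add 2: running sum 2 < 62
add 10: running sum 12 < 62
add 4: running sum 16 < 62
add 6: running sum 22 < 62
add 4: running sum 26 < 62
add 3: running sum 29 < 62
add 5: running sum 34 < 62
add 6: running sum 40 < 62
add 10: running sum 50 < 62
add 6: running sum 56 < 62
add 1: running sum 57 < 62
add 9: shortest ending here [10, 4, 6, 4, 3, 5, 6, 10, 6, 1, 9] sum 64, len 11
add 11: shortest ending here [4, 6, 4, 3, 5, 6, 10, 6, 1, 9, 11] sum 65, len 11
Shortest qualifying length: 11.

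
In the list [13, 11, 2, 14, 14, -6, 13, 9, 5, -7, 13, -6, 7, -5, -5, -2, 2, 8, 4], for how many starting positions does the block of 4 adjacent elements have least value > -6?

[13, 11, 2, 14] → min 2  > -6 ✓
[11, 2, 14, 14] → min 2  > -6 ✓
[2, 14, 14, -6] → min -6
[14, 14, -6, 13] → min -6
[14, -6, 13, 9] → min -6
[-6, 13, 9, 5] → min -6
[13, 9, 5, -7] → min -7
[9, 5, -7, 13] → min -7
[5, -7, 13, -6] → min -7
[-7, 13, -6, 7] → min -7
[13, -6, 7, -5] → min -6
[-6, 7, -5, -5] → min -6
[7, -5, -5, -2] → min -5  > -6 ✓
[-5, -5, -2, 2] → min -5  > -6 ✓
[-5, -2, 2, 8] → min -5  > -6 ✓
[-2, 2, 8, 4] → min -2  > -6 ✓
6 windows satisfy the condition.

6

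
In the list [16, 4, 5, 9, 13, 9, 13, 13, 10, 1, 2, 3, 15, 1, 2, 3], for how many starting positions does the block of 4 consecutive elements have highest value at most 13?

8

[16, 4, 5, 9] → max 16
[4, 5, 9, 13] → max 13  ≤ 13 ✓
[5, 9, 13, 9] → max 13  ≤ 13 ✓
[9, 13, 9, 13] → max 13  ≤ 13 ✓
[13, 9, 13, 13] → max 13  ≤ 13 ✓
[9, 13, 13, 10] → max 13  ≤ 13 ✓
[13, 13, 10, 1] → max 13  ≤ 13 ✓
[13, 10, 1, 2] → max 13  ≤ 13 ✓
[10, 1, 2, 3] → max 10  ≤ 13 ✓
[1, 2, 3, 15] → max 15
[2, 3, 15, 1] → max 15
[3, 15, 1, 2] → max 15
[15, 1, 2, 3] → max 15
8 windows satisfy the condition.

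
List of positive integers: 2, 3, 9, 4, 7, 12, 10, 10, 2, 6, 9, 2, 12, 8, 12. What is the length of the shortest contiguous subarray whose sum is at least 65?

add 2: running sum 2 < 65
add 3: running sum 5 < 65
add 9: running sum 14 < 65
add 4: running sum 18 < 65
add 7: running sum 25 < 65
add 12: running sum 37 < 65
add 10: running sum 47 < 65
add 10: running sum 57 < 65
add 2: running sum 59 < 65
end 9: [2, 3, 9, 4, 7, 12, 10, 10, 2, 6] sum 65, len 10
end 10: [9, 4, 7, 12, 10, 10, 2, 6, 9] sum 69, len 9
end 11: [9, 4, 7, 12, 10, 10, 2, 6, 9, 2] sum 71, len 10
end 12: [7, 12, 10, 10, 2, 6, 9, 2, 12] sum 70, len 9
end 13: [12, 10, 10, 2, 6, 9, 2, 12, 8] sum 71, len 9
end 14: [10, 10, 2, 6, 9, 2, 12, 8, 12] sum 71, len 9
Shortest qualifying length: 9.

9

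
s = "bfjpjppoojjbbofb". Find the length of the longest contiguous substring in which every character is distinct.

[b] len 1
[b, f] len 2
[b, f, j] len 3
[b, f, j, p] len 4
[p, j] len 2
[j, p] len 2
[p] len 1
[p, o] len 2
[o] len 1
[o, j] len 2
[j] len 1
[j, b] len 2
[b] len 1
[b, o] len 2
[b, o, f] len 3
[o, f, b] len 3
Longest all-distinct length: 4.

4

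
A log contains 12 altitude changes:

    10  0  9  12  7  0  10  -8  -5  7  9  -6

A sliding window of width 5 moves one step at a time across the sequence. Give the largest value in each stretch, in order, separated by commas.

12, 12, 12, 12, 10, 10, 10, 9

10 0 9 12 7 → max 12
0 9 12 7 0 → max 12
9 12 7 0 10 → max 12
12 7 0 10 -8 → max 12
7 0 10 -8 -5 → max 10
0 10 -8 -5 7 → max 10
10 -8 -5 7 9 → max 10
-8 -5 7 9 -6 → max 9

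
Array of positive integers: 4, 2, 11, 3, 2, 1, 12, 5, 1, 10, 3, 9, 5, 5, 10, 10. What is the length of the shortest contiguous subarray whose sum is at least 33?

5

add 4: running sum 4 < 33
add 2: running sum 6 < 33
add 11: running sum 17 < 33
add 3: running sum 20 < 33
add 2: running sum 22 < 33
add 1: running sum 23 < 33
end 6: [4, 2, 11, 3, 2, 1, 12] sum 35, len 7
end 7: [11, 3, 2, 1, 12, 5] sum 34, len 6
end 8: [11, 3, 2, 1, 12, 5, 1] sum 35, len 7
end 9: [3, 2, 1, 12, 5, 1, 10] sum 34, len 7
end 10: [2, 1, 12, 5, 1, 10, 3] sum 34, len 7
end 11: [12, 5, 1, 10, 3, 9] sum 40, len 6
end 12: [5, 1, 10, 3, 9, 5] sum 33, len 6
end 13: [1, 10, 3, 9, 5, 5] sum 33, len 6
end 14: [10, 3, 9, 5, 5, 10] sum 42, len 6
end 15: [9, 5, 5, 10, 10] sum 39, len 5
Shortest qualifying length: 5.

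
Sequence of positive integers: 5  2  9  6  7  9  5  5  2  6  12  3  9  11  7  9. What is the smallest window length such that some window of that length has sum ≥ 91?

13

add 5: running sum 5 < 91
add 2: running sum 7 < 91
add 9: running sum 16 < 91
add 6: running sum 22 < 91
add 7: running sum 29 < 91
add 9: running sum 38 < 91
add 5: running sum 43 < 91
add 5: running sum 48 < 91
add 2: running sum 50 < 91
add 6: running sum 56 < 91
add 12: running sum 68 < 91
add 3: running sum 71 < 91
add 9: running sum 80 < 91
end 13: [5, 2, 9, 6, 7, 9, 5, 5, 2, 6, 12, 3, 9, 11] sum 91, len 14
end 14: [9, 6, 7, 9, 5, 5, 2, 6, 12, 3, 9, 11, 7] sum 91, len 13
end 15: [6, 7, 9, 5, 5, 2, 6, 12, 3, 9, 11, 7, 9] sum 91, len 13
Shortest qualifying length: 13.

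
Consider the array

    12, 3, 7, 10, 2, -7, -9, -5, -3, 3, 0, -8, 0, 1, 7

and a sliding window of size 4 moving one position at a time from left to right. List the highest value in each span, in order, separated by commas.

Sliding a size-4 window across the 15 values:
[12, 3, 7, 10] → max 12
[3, 7, 10, 2] → max 10
[7, 10, 2, -7] → max 10
[10, 2, -7, -9] → max 10
[2, -7, -9, -5] → max 2
[-7, -9, -5, -3] → max -3
[-9, -5, -3, 3] → max 3
[-5, -3, 3, 0] → max 3
[-3, 3, 0, -8] → max 3
[3, 0, -8, 0] → max 3
[0, -8, 0, 1] → max 1
[-8, 0, 1, 7] → max 7

12, 10, 10, 10, 2, -3, 3, 3, 3, 3, 1, 7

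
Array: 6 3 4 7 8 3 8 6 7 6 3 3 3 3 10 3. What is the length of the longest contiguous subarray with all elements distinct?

[6] len 1
[6, 3] len 2
[6, 3, 4] len 3
[6, 3, 4, 7] len 4
[6, 3, 4, 7, 8] len 5
[4, 7, 8, 3] len 4
[3, 8] len 2
[3, 8, 6] len 3
[3, 8, 6, 7] len 4
[7, 6] len 2
[7, 6, 3] len 3
[3] len 1
[3] len 1
[3] len 1
[3, 10] len 2
[10, 3] len 2
Longest all-distinct length: 5.

5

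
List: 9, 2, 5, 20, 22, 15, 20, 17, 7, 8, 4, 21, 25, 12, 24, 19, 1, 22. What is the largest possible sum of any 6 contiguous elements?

9 2 5 20 22 15 → sum 73
2 5 20 22 15 20 → sum 84
5 20 22 15 20 17 → sum 99
20 22 15 20 17 7 → sum 101
22 15 20 17 7 8 → sum 89
15 20 17 7 8 4 → sum 71
20 17 7 8 4 21 → sum 77
17 7 8 4 21 25 → sum 82
7 8 4 21 25 12 → sum 77
8 4 21 25 12 24 → sum 94
4 21 25 12 24 19 → sum 105
21 25 12 24 19 1 → sum 102
25 12 24 19 1 22 → sum 103
Largest of these is 105.

105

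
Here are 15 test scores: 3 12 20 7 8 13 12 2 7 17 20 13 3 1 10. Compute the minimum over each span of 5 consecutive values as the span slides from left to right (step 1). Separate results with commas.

3 12 20 7 8 → min 3
12 20 7 8 13 → min 7
20 7 8 13 12 → min 7
7 8 13 12 2 → min 2
8 13 12 2 7 → min 2
13 12 2 7 17 → min 2
12 2 7 17 20 → min 2
2 7 17 20 13 → min 2
7 17 20 13 3 → min 3
17 20 13 3 1 → min 1
20 13 3 1 10 → min 1

3, 7, 7, 2, 2, 2, 2, 2, 3, 1, 1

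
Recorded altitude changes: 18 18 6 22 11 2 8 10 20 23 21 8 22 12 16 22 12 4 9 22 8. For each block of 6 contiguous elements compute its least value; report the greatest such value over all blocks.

Window mins for each of the 16 positions:
18 18 6 22 11 2 → min 2
18 6 22 11 2 8 → min 2
6 22 11 2 8 10 → min 2
22 11 2 8 10 20 → min 2
11 2 8 10 20 23 → min 2
2 8 10 20 23 21 → min 2
8 10 20 23 21 8 → min 8
10 20 23 21 8 22 → min 8
20 23 21 8 22 12 → min 8
23 21 8 22 12 16 → min 8
21 8 22 12 16 22 → min 8
8 22 12 16 22 12 → min 8
22 12 16 22 12 4 → min 4
12 16 22 12 4 9 → min 4
16 22 12 4 9 22 → min 4
22 12 4 9 22 8 → min 4
Greatest of these is 8.

8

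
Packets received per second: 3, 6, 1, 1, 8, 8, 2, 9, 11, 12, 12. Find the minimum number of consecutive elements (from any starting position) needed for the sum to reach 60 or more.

7

Extend right; whenever the sum reaches 60, record the length and shrink from the left:
add 3: running sum 3 < 60
add 6: running sum 9 < 60
add 1: running sum 10 < 60
add 1: running sum 11 < 60
add 8: running sum 19 < 60
add 8: running sum 27 < 60
add 2: running sum 29 < 60
add 9: running sum 38 < 60
add 11: running sum 49 < 60
add 12: shortest ending here [3, 6, 1, 1, 8, 8, 2, 9, 11, 12] sum 61, len 10
add 12: shortest ending here [8, 8, 2, 9, 11, 12, 12] sum 62, len 7
Shortest qualifying length: 7.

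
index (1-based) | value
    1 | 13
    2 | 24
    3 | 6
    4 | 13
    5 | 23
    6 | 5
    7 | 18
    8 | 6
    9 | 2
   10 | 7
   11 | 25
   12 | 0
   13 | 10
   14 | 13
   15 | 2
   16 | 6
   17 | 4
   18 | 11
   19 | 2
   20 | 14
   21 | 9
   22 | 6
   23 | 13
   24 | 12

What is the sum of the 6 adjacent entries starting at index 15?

Elements at indices 15..20: 2, 6, 4, 11, 2, 14
sum(2, 6, 4, 11, 2, 14) = 39

39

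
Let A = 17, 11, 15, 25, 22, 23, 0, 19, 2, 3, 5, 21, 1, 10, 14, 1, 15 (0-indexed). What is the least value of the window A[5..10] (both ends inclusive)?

0

Elements at indices 5..10: 23, 0, 19, 2, 3, 5
min(23, 0, 19, 2, 3, 5) = 0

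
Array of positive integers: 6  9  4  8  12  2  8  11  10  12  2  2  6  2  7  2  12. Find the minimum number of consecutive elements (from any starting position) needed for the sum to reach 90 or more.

add 6: running sum 6 < 90
add 9: running sum 15 < 90
add 4: running sum 19 < 90
add 8: running sum 27 < 90
add 12: running sum 39 < 90
add 2: running sum 41 < 90
add 8: running sum 49 < 90
add 11: running sum 60 < 90
add 10: running sum 70 < 90
add 12: running sum 82 < 90
add 2: running sum 84 < 90
add 2: running sum 86 < 90
end 12: [6, 9, 4, 8, 12, 2, 8, 11, 10, 12, 2, 2, 6] sum 92, len 13
end 13: [6, 9, 4, 8, 12, 2, 8, 11, 10, 12, 2, 2, 6, 2] sum 94, len 14
end 14: [9, 4, 8, 12, 2, 8, 11, 10, 12, 2, 2, 6, 2, 7] sum 95, len 14
end 15: [9, 4, 8, 12, 2, 8, 11, 10, 12, 2, 2, 6, 2, 7, 2] sum 97, len 15
end 16: [8, 12, 2, 8, 11, 10, 12, 2, 2, 6, 2, 7, 2, 12] sum 96, len 14
Shortest qualifying length: 13.

13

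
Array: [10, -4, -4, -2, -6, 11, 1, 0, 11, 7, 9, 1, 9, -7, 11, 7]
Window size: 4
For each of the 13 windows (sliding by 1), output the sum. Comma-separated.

0, -16, -1, 4, 6, 23, 19, 27, 28, 26, 12, 14, 20

(10, -4, -4, -2) → sum 0
(-4, -4, -2, -6) → sum -16
(-4, -2, -6, 11) → sum -1
(-2, -6, 11, 1) → sum 4
(-6, 11, 1, 0) → sum 6
(11, 1, 0, 11) → sum 23
(1, 0, 11, 7) → sum 19
(0, 11, 7, 9) → sum 27
(11, 7, 9, 1) → sum 28
(7, 9, 1, 9) → sum 26
(9, 1, 9, -7) → sum 12
(1, 9, -7, 11) → sum 14
(9, -7, 11, 7) → sum 20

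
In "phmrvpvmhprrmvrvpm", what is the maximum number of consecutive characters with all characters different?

5

[p] len 1
[p, h] len 2
[p, h, m] len 3
[p, h, m, r] len 4
[p, h, m, r, v] len 5
[h, m, r, v, p] len 5
[p, v] len 2
[p, v, m] len 3
[p, v, m, h] len 4
[v, m, h, p] len 4
[v, m, h, p, r] len 5
[r] len 1
[r, m] len 2
[r, m, v] len 3
[m, v, r] len 3
[r, v] len 2
[r, v, p] len 3
[r, v, p, m] len 4
Longest all-distinct length: 5.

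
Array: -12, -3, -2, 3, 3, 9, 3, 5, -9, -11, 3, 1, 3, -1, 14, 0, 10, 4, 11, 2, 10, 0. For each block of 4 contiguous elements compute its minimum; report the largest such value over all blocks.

[-12, -3, -2, 3] → min -12
[-3, -2, 3, 3] → min -3
[-2, 3, 3, 9] → min -2
[3, 3, 9, 3] → min 3
[3, 9, 3, 5] → min 3
[9, 3, 5, -9] → min -9
[3, 5, -9, -11] → min -11
[5, -9, -11, 3] → min -11
[-9, -11, 3, 1] → min -11
[-11, 3, 1, 3] → min -11
[3, 1, 3, -1] → min -1
[1, 3, -1, 14] → min -1
[3, -1, 14, 0] → min -1
[-1, 14, 0, 10] → min -1
[14, 0, 10, 4] → min 0
[0, 10, 4, 11] → min 0
[10, 4, 11, 2] → min 2
[4, 11, 2, 10] → min 2
[11, 2, 10, 0] → min 0
Largest of these is 3.

3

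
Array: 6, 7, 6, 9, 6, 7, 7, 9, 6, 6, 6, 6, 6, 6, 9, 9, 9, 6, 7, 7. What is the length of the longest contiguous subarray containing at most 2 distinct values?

add 6: window [6] (1 distinct), len 1
add 7: window [6, 7] (2 distinct), len 2
add 6: window [6, 7, 6] (2 distinct), len 3
add 9: window [6, 9] (2 distinct), len 2
add 6: window [6, 9, 6] (2 distinct), len 3
add 7: window [6, 7] (2 distinct), len 2
add 7: window [6, 7, 7] (2 distinct), len 3
add 9: window [7, 7, 9] (2 distinct), len 3
add 6: window [9, 6] (2 distinct), len 2
add 6: window [9, 6, 6] (2 distinct), len 3
add 6: window [9, 6, 6, 6] (2 distinct), len 4
add 6: window [9, 6, 6, 6, 6] (2 distinct), len 5
add 6: window [9, 6, 6, 6, 6, 6] (2 distinct), len 6
add 6: window [9, 6, 6, 6, 6, 6, 6] (2 distinct), len 7
add 9: window [9, 6, 6, 6, 6, 6, 6, 9] (2 distinct), len 8
add 9: window [9, 6, 6, 6, 6, 6, 6, 9, 9] (2 distinct), len 9
add 9: window [9, 6, 6, 6, 6, 6, 6, 9, 9, 9] (2 distinct), len 10
add 6: window [9, 6, 6, 6, 6, 6, 6, 9, 9, 9, 6] (2 distinct), len 11
add 7: window [6, 7] (2 distinct), len 2
add 7: window [6, 7, 7] (2 distinct), len 3
Longest length with ≤2 distinct: 11.

11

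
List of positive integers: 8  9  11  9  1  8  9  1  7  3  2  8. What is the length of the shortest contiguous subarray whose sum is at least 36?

add 8: running sum 8 < 36
add 9: running sum 17 < 36
add 11: running sum 28 < 36
end 3: [8, 9, 11, 9] sum 37, len 4
end 4: [8, 9, 11, 9, 1] sum 38, len 5
end 5: [9, 11, 9, 1, 8] sum 38, len 5
end 6: [11, 9, 1, 8, 9] sum 38, len 5
end 7: [11, 9, 1, 8, 9, 1] sum 39, len 6
end 8: [11, 9, 1, 8, 9, 1, 7] sum 46, len 7
end 9: [9, 1, 8, 9, 1, 7, 3] sum 38, len 7
end 10: [9, 1, 8, 9, 1, 7, 3, 2] sum 40, len 8
end 11: [8, 9, 1, 7, 3, 2, 8] sum 38, len 7
Shortest qualifying length: 4.

4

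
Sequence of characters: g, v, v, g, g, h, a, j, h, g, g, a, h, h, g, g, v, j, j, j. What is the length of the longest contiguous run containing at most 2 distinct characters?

5

[g] 1 distinct, len 1
[g, v] 2 distinct, len 2
[g, v, v] 2 distinct, len 3
[g, v, v, g] 2 distinct, len 4
[g, v, v, g, g] 2 distinct, len 5
[g, g, h] 2 distinct, len 3
[h, a] 2 distinct, len 2
[a, j] 2 distinct, len 2
[j, h] 2 distinct, len 2
[h, g] 2 distinct, len 2
[h, g, g] 2 distinct, len 3
[g, g, a] 2 distinct, len 3
[a, h] 2 distinct, len 2
[a, h, h] 2 distinct, len 3
[h, h, g] 2 distinct, len 3
[h, h, g, g] 2 distinct, len 4
[g, g, v] 2 distinct, len 3
[v, j] 2 distinct, len 2
[v, j, j] 2 distinct, len 3
[v, j, j, j] 2 distinct, len 4
Longest length with ≤2 distinct: 5.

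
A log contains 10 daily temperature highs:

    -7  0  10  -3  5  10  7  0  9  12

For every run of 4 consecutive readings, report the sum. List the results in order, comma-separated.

0, 12, 22, 19, 22, 26, 28

-7 0 10 -3 → sum 0
0 10 -3 5 → sum 12
10 -3 5 10 → sum 22
-3 5 10 7 → sum 19
5 10 7 0 → sum 22
10 7 0 9 → sum 26
7 0 9 12 → sum 28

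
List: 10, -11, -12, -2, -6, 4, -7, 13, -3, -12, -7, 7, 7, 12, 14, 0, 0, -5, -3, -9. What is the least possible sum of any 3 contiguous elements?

-25

(10, -11, -12) → sum -13
(-11, -12, -2) → sum -25
(-12, -2, -6) → sum -20
(-2, -6, 4) → sum -4
(-6, 4, -7) → sum -9
(4, -7, 13) → sum 10
(-7, 13, -3) → sum 3
(13, -3, -12) → sum -2
(-3, -12, -7) → sum -22
(-12, -7, 7) → sum -12
(-7, 7, 7) → sum 7
(7, 7, 12) → sum 26
(7, 12, 14) → sum 33
(12, 14, 0) → sum 26
(14, 0, 0) → sum 14
(0, 0, -5) → sum -5
(0, -5, -3) → sum -8
(-5, -3, -9) → sum -17
Least of these is -25.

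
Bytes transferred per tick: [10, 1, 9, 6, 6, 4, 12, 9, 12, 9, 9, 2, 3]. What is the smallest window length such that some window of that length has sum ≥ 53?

Extend right; whenever the sum reaches 53, record the length and shrink from the left:
add 10: running sum 10 < 53
add 1: running sum 11 < 53
add 9: running sum 20 < 53
add 6: running sum 26 < 53
add 6: running sum 32 < 53
add 4: running sum 36 < 53
add 12: running sum 48 < 53
end 7: [10, 1, 9, 6, 6, 4, 12, 9] sum 57, len 8
end 8: [9, 6, 6, 4, 12, 9, 12] sum 58, len 7
end 9: [6, 6, 4, 12, 9, 12, 9] sum 58, len 7
end 10: [4, 12, 9, 12, 9, 9] sum 55, len 6
end 11: [12, 9, 12, 9, 9, 2] sum 53, len 6
end 12: [12, 9, 12, 9, 9, 2, 3] sum 56, len 7
Shortest qualifying length: 6.

6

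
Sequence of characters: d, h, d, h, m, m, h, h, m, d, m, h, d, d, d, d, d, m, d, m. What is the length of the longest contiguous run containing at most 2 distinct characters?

8

add d: window [d] (1 distinct), len 1
add h: window [d, h] (2 distinct), len 2
add d: window [d, h, d] (2 distinct), len 3
add h: window [d, h, d, h] (2 distinct), len 4
add m: window [h, m] (2 distinct), len 2
add m: window [h, m, m] (2 distinct), len 3
add h: window [h, m, m, h] (2 distinct), len 4
add h: window [h, m, m, h, h] (2 distinct), len 5
add m: window [h, m, m, h, h, m] (2 distinct), len 6
add d: window [m, d] (2 distinct), len 2
add m: window [m, d, m] (2 distinct), len 3
add h: window [m, h] (2 distinct), len 2
add d: window [h, d] (2 distinct), len 2
add d: window [h, d, d] (2 distinct), len 3
add d: window [h, d, d, d] (2 distinct), len 4
add d: window [h, d, d, d, d] (2 distinct), len 5
add d: window [h, d, d, d, d, d] (2 distinct), len 6
add m: window [d, d, d, d, d, m] (2 distinct), len 6
add d: window [d, d, d, d, d, m, d] (2 distinct), len 7
add m: window [d, d, d, d, d, m, d, m] (2 distinct), len 8
Longest length with ≤2 distinct: 8.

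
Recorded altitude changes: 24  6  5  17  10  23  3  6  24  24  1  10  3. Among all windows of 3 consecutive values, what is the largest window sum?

54

24 6 5 → sum 35
6 5 17 → sum 28
5 17 10 → sum 32
17 10 23 → sum 50
10 23 3 → sum 36
23 3 6 → sum 32
3 6 24 → sum 33
6 24 24 → sum 54
24 24 1 → sum 49
24 1 10 → sum 35
1 10 3 → sum 14
Largest of these is 54.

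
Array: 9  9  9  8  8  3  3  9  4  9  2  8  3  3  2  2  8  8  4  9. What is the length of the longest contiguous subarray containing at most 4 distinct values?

Extend right; when distinct count exceeds 4, shrink from the left:
[9] 1 distinct, len 1
[9, 9] 1 distinct, len 2
[9, 9, 9] 1 distinct, len 3
[9, 9, 9, 8] 2 distinct, len 4
[9, 9, 9, 8, 8] 2 distinct, len 5
[9, 9, 9, 8, 8, 3] 3 distinct, len 6
[9, 9, 9, 8, 8, 3, 3] 3 distinct, len 7
[9, 9, 9, 8, 8, 3, 3, 9] 3 distinct, len 8
[9, 9, 9, 8, 8, 3, 3, 9, 4] 4 distinct, len 9
[9, 9, 9, 8, 8, 3, 3, 9, 4, 9] 4 distinct, len 10
[3, 3, 9, 4, 9, 2] 4 distinct, len 6
[9, 4, 9, 2, 8] 4 distinct, len 5
[9, 2, 8, 3] 4 distinct, len 4
[9, 2, 8, 3, 3] 4 distinct, len 5
[9, 2, 8, 3, 3, 2] 4 distinct, len 6
[9, 2, 8, 3, 3, 2, 2] 4 distinct, len 7
[9, 2, 8, 3, 3, 2, 2, 8] 4 distinct, len 8
[9, 2, 8, 3, 3, 2, 2, 8, 8] 4 distinct, len 9
[2, 8, 3, 3, 2, 2, 8, 8, 4] 4 distinct, len 9
[2, 2, 8, 8, 4, 9] 4 distinct, len 6
Longest length with ≤4 distinct: 10.

10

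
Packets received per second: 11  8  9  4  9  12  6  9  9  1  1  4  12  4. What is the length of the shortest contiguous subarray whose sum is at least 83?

add 11: running sum 11 < 83
add 8: running sum 19 < 83
add 9: running sum 28 < 83
add 4: running sum 32 < 83
add 9: running sum 41 < 83
add 12: running sum 53 < 83
add 6: running sum 59 < 83
add 9: running sum 68 < 83
add 9: running sum 77 < 83
add 1: running sum 78 < 83
add 1: running sum 79 < 83
end 11: [11, 8, 9, 4, 9, 12, 6, 9, 9, 1, 1, 4] sum 83, len 12
end 12: [8, 9, 4, 9, 12, 6, 9, 9, 1, 1, 4, 12] sum 84, len 12
end 13: [8, 9, 4, 9, 12, 6, 9, 9, 1, 1, 4, 12, 4] sum 88, len 13
Shortest qualifying length: 12.

12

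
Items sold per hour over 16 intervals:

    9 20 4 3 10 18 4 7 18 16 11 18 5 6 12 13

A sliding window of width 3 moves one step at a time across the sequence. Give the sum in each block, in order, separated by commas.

33, 27, 17, 31, 32, 29, 29, 41, 45, 45, 34, 29, 23, 31

[9, 20, 4] → sum 33
[20, 4, 3] → sum 27
[4, 3, 10] → sum 17
[3, 10, 18] → sum 31
[10, 18, 4] → sum 32
[18, 4, 7] → sum 29
[4, 7, 18] → sum 29
[7, 18, 16] → sum 41
[18, 16, 11] → sum 45
[16, 11, 18] → sum 45
[11, 18, 5] → sum 34
[18, 5, 6] → sum 29
[5, 6, 12] → sum 23
[6, 12, 13] → sum 31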